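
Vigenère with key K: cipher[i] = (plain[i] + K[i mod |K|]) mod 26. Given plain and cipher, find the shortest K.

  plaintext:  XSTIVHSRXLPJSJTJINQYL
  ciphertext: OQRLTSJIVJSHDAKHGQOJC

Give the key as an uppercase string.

  i= 0: O-X = 17 → R
  i= 1: Q-S = 24 → Y
  i= 2: R-T = 24 → Y
  i= 3: L-I =  3 → D
  i= 4: T-V = 24 → Y
  i= 5: S-H = 11 → L
  i= 6: J-S = 17 → R
  i= 7: I-R = 17 → R
  i= 8: V-X = 24 → Y
  i= 9: J-L = 24 → Y
  i=10: S-P =  3 → D
  i=11: H-J = 24 → Y
  i=12: D-S = 11 → L
  i=13: A-J = 17 → R
  i=14: K-T = 17 → R
  i=15: H-J = 24 → Y
  i=16: G-I = 24 → Y
  i=17: Q-N =  3 → D
  i=18: O-Q = 24 → Y
  i=19: J-Y = 11 → L
  i=20: C-L = 17 → R
  shifts repeat with period 7: RYYDYLR

RYYDYLR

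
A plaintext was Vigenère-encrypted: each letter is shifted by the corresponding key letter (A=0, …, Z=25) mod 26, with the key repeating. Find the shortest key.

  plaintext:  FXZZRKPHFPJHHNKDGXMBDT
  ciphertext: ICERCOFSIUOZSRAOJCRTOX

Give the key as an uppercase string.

DFFSLEQL

  i= 0: I-F =  3 → D
  i= 1: C-X =  5 → F
  i= 2: E-Z =  5 → F
  i= 3: R-Z = 18 → S
  i= 4: C-R = 11 → L
  i= 5: O-K =  4 → E
  i= 6: F-P = 16 → Q
  i= 7: S-H = 11 → L
  i= 8: I-F =  3 → D
  i= 9: U-P =  5 → F
  i=10: O-J =  5 → F
  i=11: Z-H = 18 → S
  i=12: S-H = 11 → L
  i=13: R-N =  4 → E
  i=14: A-K = 16 → Q
  i=15: O-D = 11 → L
  i=16: J-G =  3 → D
  i=17: C-X =  5 → F
  i=18: R-M =  5 → F
  i=19: T-B = 18 → S
  i=20: O-D = 11 → L
  i=21: X-T =  4 → E
  shifts repeat with period 8: DFFSLEQL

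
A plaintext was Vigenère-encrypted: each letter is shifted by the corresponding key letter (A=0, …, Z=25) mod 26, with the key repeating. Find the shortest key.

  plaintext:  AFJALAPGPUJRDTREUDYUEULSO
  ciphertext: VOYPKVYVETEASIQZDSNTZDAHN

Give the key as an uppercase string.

  i= 0: V-A = 21 → V
  i= 1: O-F =  9 → J
  i= 2: Y-J = 15 → P
  i= 3: P-A = 15 → P
  i= 4: K-L = 25 → Z
  i= 5: V-A = 21 → V
  i= 6: Y-P =  9 → J
  i= 7: V-G = 15 → P
  i= 8: E-P = 15 → P
  i= 9: T-U = 25 → Z
  i=10: E-J = 21 → V
  i=11: A-R =  9 → J
  i=12: S-D = 15 → P
  i=13: I-T = 15 → P
  i=14: Q-R = 25 → Z
  i=15: Z-E = 21 → V
  i=16: D-U =  9 → J
  i=17: S-D = 15 → P
  i=18: N-Y = 15 → P
  i=19: T-U = 25 → Z
  i=20: Z-E = 21 → V
  i=21: D-U =  9 → J
  i=22: A-L = 15 → P
  i=23: H-S = 15 → P
  i=24: N-O = 25 → Z
  shifts repeat with period 5: VJPPZ

VJPPZ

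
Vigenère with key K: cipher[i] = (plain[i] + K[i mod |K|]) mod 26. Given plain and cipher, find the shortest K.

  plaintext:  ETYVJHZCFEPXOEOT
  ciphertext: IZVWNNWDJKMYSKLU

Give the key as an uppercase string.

EGXB

  i= 0: I-E =  4 → E
  i= 1: Z-T =  6 → G
  i= 2: V-Y = 23 → X
  i= 3: W-V =  1 → B
  i= 4: N-J =  4 → E
  i= 5: N-H =  6 → G
  i= 6: W-Z = 23 → X
  i= 7: D-C =  1 → B
  i= 8: J-F =  4 → E
  i= 9: K-E =  6 → G
  i=10: M-P = 23 → X
  i=11: Y-X =  1 → B
  i=12: S-O =  4 → E
  i=13: K-E =  6 → G
  i=14: L-O = 23 → X
  i=15: U-T =  1 → B
  shifts repeat with period 4: EGXB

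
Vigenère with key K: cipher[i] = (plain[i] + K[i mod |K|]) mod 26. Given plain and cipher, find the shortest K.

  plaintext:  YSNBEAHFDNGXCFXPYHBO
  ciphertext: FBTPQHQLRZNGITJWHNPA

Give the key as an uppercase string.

  i= 0: F-Y =  7 → H
  i= 1: B-S =  9 → J
  i= 2: T-N =  6 → G
  i= 3: P-B = 14 → O
  i= 4: Q-E = 12 → M
  i= 5: H-A =  7 → H
  i= 6: Q-H =  9 → J
  i= 7: L-F =  6 → G
  i= 8: R-D = 14 → O
  i= 9: Z-N = 12 → M
  i=10: N-G =  7 → H
  i=11: G-X =  9 → J
  i=12: I-C =  6 → G
  i=13: T-F = 14 → O
  i=14: J-X = 12 → M
  i=15: W-P =  7 → H
  i=16: H-Y =  9 → J
  i=17: N-H =  6 → G
  i=18: P-B = 14 → O
  i=19: A-O = 12 → M
  shifts repeat with period 5: HJGOM

HJGOM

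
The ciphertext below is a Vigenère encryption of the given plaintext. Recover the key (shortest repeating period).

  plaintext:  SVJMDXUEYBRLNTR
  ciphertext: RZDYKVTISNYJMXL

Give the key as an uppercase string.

ZEUMHY

  i= 0: R-S = 25 → Z
  i= 1: Z-V =  4 → E
  i= 2: D-J = 20 → U
  i= 3: Y-M = 12 → M
  i= 4: K-D =  7 → H
  i= 5: V-X = 24 → Y
  i= 6: T-U = 25 → Z
  i= 7: I-E =  4 → E
  i= 8: S-Y = 20 → U
  i= 9: N-B = 12 → M
  i=10: Y-R =  7 → H
  i=11: J-L = 24 → Y
  i=12: M-N = 25 → Z
  i=13: X-T =  4 → E
  i=14: L-R = 20 → U
  shifts repeat with period 6: ZEUMHY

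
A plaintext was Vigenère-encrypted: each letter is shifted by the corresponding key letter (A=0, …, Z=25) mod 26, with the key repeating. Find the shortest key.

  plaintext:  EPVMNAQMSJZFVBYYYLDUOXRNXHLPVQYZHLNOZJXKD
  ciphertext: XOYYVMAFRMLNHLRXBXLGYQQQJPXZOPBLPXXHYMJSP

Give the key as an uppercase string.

TZDMIMK

  i= 0: X-E = 19 → T
  i= 1: O-P = 25 → Z
  i= 2: Y-V =  3 → D
  i= 3: Y-M = 12 → M
  i= 4: V-N =  8 → I
  i= 5: M-A = 12 → M
  i= 6: A-Q = 10 → K
  i= 7: F-M = 19 → T
  i= 8: R-S = 25 → Z
  i= 9: M-J =  3 → D
  i=10: L-Z = 12 → M
  i=11: N-F =  8 → I
  i=12: H-V = 12 → M
  i=13: L-B = 10 → K
  i=14: R-Y = 19 → T
  i=15: X-Y = 25 → Z
  i=16: B-Y =  3 → D
  i=17: X-L = 12 → M
  i=18: L-D =  8 → I
  i=19: G-U = 12 → M
  i=20: Y-O = 10 → K
  i=21: Q-X = 19 → T
  i=22: Q-R = 25 → Z
  i=23: Q-N =  3 → D
  i=24: J-X = 12 → M
  i=25: P-H =  8 → I
  i=26: X-L = 12 → M
  i=27: Z-P = 10 → K
  i=28: O-V = 19 → T
  i=29: P-Q = 25 → Z
  i=30: B-Y =  3 → D
  i=31: L-Z = 12 → M
  i=32: P-H =  8 → I
  i=33: X-L = 12 → M
  i=34: X-N = 10 → K
  i=35: H-O = 19 → T
  i=36: Y-Z = 25 → Z
  i=37: M-J =  3 → D
  i=38: J-X = 12 → M
  i=39: S-K =  8 → I
  i=40: P-D = 12 → M
  shifts repeat with period 7: TZDMIMK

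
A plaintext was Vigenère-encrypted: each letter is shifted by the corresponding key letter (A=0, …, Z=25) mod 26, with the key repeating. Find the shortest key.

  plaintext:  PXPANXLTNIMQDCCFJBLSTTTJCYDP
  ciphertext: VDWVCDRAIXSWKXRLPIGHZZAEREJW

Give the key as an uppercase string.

GGHVP

  i= 0: V-P =  6 → G
  i= 1: D-X =  6 → G
  i= 2: W-P =  7 → H
  i= 3: V-A = 21 → V
  i= 4: C-N = 15 → P
  i= 5: D-X =  6 → G
  i= 6: R-L =  6 → G
  i= 7: A-T =  7 → H
  i= 8: I-N = 21 → V
  i= 9: X-I = 15 → P
  i=10: S-M =  6 → G
  i=11: W-Q =  6 → G
  i=12: K-D =  7 → H
  i=13: X-C = 21 → V
  i=14: R-C = 15 → P
  i=15: L-F =  6 → G
  i=16: P-J =  6 → G
  i=17: I-B =  7 → H
  i=18: G-L = 21 → V
  i=19: H-S = 15 → P
  i=20: Z-T =  6 → G
  i=21: Z-T =  6 → G
  i=22: A-T =  7 → H
  i=23: E-J = 21 → V
  i=24: R-C = 15 → P
  i=25: E-Y =  6 → G
  i=26: J-D =  6 → G
  i=27: W-P =  7 → H
  shifts repeat with period 5: GGHVP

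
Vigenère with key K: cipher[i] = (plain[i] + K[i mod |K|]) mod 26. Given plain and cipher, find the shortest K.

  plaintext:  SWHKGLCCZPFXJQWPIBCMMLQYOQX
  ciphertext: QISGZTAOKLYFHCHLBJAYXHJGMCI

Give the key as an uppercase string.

  i= 0: Q-S = 24 → Y
  i= 1: I-W = 12 → M
  i= 2: S-H = 11 → L
  i= 3: G-K = 22 → W
  i= 4: Z-G = 19 → T
  i= 5: T-L =  8 → I
  i= 6: A-C = 24 → Y
  i= 7: O-C = 12 → M
  i= 8: K-Z = 11 → L
  i= 9: L-P = 22 → W
  i=10: Y-F = 19 → T
  i=11: F-X =  8 → I
  i=12: H-J = 24 → Y
  i=13: C-Q = 12 → M
  i=14: H-W = 11 → L
  i=15: L-P = 22 → W
  i=16: B-I = 19 → T
  i=17: J-B =  8 → I
  i=18: A-C = 24 → Y
  i=19: Y-M = 12 → M
  i=20: X-M = 11 → L
  i=21: H-L = 22 → W
  i=22: J-Q = 19 → T
  i=23: G-Y =  8 → I
  i=24: M-O = 24 → Y
  i=25: C-Q = 12 → M
  i=26: I-X = 11 → L
  shifts repeat with period 6: YMLWTI

YMLWTI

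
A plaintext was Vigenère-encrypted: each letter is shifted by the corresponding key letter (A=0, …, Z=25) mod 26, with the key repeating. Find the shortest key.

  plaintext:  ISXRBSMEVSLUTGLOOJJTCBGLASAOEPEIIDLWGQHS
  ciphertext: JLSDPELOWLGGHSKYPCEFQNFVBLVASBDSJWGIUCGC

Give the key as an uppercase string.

BTVMOMZK

  i= 0: J-I =  1 → B
  i= 1: L-S = 19 → T
  i= 2: S-X = 21 → V
  i= 3: D-R = 12 → M
  i= 4: P-B = 14 → O
  i= 5: E-S = 12 → M
  i= 6: L-M = 25 → Z
  i= 7: O-E = 10 → K
  i= 8: W-V =  1 → B
  i= 9: L-S = 19 → T
  i=10: G-L = 21 → V
  i=11: G-U = 12 → M
  i=12: H-T = 14 → O
  i=13: S-G = 12 → M
  i=14: K-L = 25 → Z
  i=15: Y-O = 10 → K
  i=16: P-O =  1 → B
  i=17: C-J = 19 → T
  i=18: E-J = 21 → V
  i=19: F-T = 12 → M
  i=20: Q-C = 14 → O
  i=21: N-B = 12 → M
  i=22: F-G = 25 → Z
  i=23: V-L = 10 → K
  i=24: B-A =  1 → B
  i=25: L-S = 19 → T
  i=26: V-A = 21 → V
  i=27: A-O = 12 → M
  i=28: S-E = 14 → O
  i=29: B-P = 12 → M
  i=30: D-E = 25 → Z
  i=31: S-I = 10 → K
  i=32: J-I =  1 → B
  i=33: W-D = 19 → T
  i=34: G-L = 21 → V
  i=35: I-W = 12 → M
  i=36: U-G = 14 → O
  i=37: C-Q = 12 → M
  i=38: G-H = 25 → Z
  i=39: C-S = 10 → K
  shifts repeat with period 8: BTVMOMZK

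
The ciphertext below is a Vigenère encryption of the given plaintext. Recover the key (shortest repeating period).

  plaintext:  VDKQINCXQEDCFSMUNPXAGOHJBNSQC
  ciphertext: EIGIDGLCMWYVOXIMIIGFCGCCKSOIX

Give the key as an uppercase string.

JFWSVT

  i= 0: E-V =  9 → J
  i= 1: I-D =  5 → F
  i= 2: G-K = 22 → W
  i= 3: I-Q = 18 → S
  i= 4: D-I = 21 → V
  i= 5: G-N = 19 → T
  i= 6: L-C =  9 → J
  i= 7: C-X =  5 → F
  i= 8: M-Q = 22 → W
  i= 9: W-E = 18 → S
  i=10: Y-D = 21 → V
  i=11: V-C = 19 → T
  i=12: O-F =  9 → J
  i=13: X-S =  5 → F
  i=14: I-M = 22 → W
  i=15: M-U = 18 → S
  i=16: I-N = 21 → V
  i=17: I-P = 19 → T
  i=18: G-X =  9 → J
  i=19: F-A =  5 → F
  i=20: C-G = 22 → W
  i=21: G-O = 18 → S
  i=22: C-H = 21 → V
  i=23: C-J = 19 → T
  i=24: K-B =  9 → J
  i=25: S-N =  5 → F
  i=26: O-S = 22 → W
  i=27: I-Q = 18 → S
  i=28: X-C = 21 → V
  shifts repeat with period 6: JFWSVT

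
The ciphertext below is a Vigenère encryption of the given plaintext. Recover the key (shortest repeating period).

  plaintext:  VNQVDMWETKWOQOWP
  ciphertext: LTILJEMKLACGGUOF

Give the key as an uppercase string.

QGS

  i= 0: L-V = 16 → Q
  i= 1: T-N =  6 → G
  i= 2: I-Q = 18 → S
  i= 3: L-V = 16 → Q
  i= 4: J-D =  6 → G
  i= 5: E-M = 18 → S
  i= 6: M-W = 16 → Q
  i= 7: K-E =  6 → G
  i= 8: L-T = 18 → S
  i= 9: A-K = 16 → Q
  i=10: C-W =  6 → G
  i=11: G-O = 18 → S
  i=12: G-Q = 16 → Q
  i=13: U-O =  6 → G
  i=14: O-W = 18 → S
  i=15: F-P = 16 → Q
  shifts repeat with period 3: QGS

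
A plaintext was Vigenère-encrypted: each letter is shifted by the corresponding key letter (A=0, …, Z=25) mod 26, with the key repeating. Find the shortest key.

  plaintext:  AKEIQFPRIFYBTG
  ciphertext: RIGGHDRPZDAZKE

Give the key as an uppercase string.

RYCY

  i= 0: R-A = 17 → R
  i= 1: I-K = 24 → Y
  i= 2: G-E =  2 → C
  i= 3: G-I = 24 → Y
  i= 4: H-Q = 17 → R
  i= 5: D-F = 24 → Y
  i= 6: R-P =  2 → C
  i= 7: P-R = 24 → Y
  i= 8: Z-I = 17 → R
  i= 9: D-F = 24 → Y
  i=10: A-Y =  2 → C
  i=11: Z-B = 24 → Y
  i=12: K-T = 17 → R
  i=13: E-G = 24 → Y
  shifts repeat with period 4: RYCY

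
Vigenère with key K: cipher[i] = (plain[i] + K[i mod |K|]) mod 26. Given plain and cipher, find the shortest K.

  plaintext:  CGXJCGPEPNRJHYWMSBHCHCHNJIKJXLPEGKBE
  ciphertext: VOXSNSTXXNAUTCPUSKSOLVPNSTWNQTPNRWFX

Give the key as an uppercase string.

TIAJLME

  i= 0: V-C = 19 → T
  i= 1: O-G =  8 → I
  i= 2: X-X =  0 → A
  i= 3: S-J =  9 → J
  i= 4: N-C = 11 → L
  i= 5: S-G = 12 → M
  i= 6: T-P =  4 → E
  i= 7: X-E = 19 → T
  i= 8: X-P =  8 → I
  i= 9: N-N =  0 → A
  i=10: A-R =  9 → J
  i=11: U-J = 11 → L
  i=12: T-H = 12 → M
  i=13: C-Y =  4 → E
  i=14: P-W = 19 → T
  i=15: U-M =  8 → I
  i=16: S-S =  0 → A
  i=17: K-B =  9 → J
  i=18: S-H = 11 → L
  i=19: O-C = 12 → M
  i=20: L-H =  4 → E
  i=21: V-C = 19 → T
  i=22: P-H =  8 → I
  i=23: N-N =  0 → A
  i=24: S-J =  9 → J
  i=25: T-I = 11 → L
  i=26: W-K = 12 → M
  i=27: N-J =  4 → E
  i=28: Q-X = 19 → T
  i=29: T-L =  8 → I
  i=30: P-P =  0 → A
  i=31: N-E =  9 → J
  i=32: R-G = 11 → L
  i=33: W-K = 12 → M
  i=34: F-B =  4 → E
  i=35: X-E = 19 → T
  shifts repeat with period 7: TIAJLME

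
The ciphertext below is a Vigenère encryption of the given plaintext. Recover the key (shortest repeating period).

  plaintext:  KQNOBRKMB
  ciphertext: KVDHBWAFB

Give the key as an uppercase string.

  i= 0: K-K =  0 → A
  i= 1: V-Q =  5 → F
  i= 2: D-N = 16 → Q
  i= 3: H-O = 19 → T
  i= 4: B-B =  0 → A
  i= 5: W-R =  5 → F
  i= 6: A-K = 16 → Q
  i= 7: F-M = 19 → T
  i= 8: B-B =  0 → A
  shifts repeat with period 4: AFQT

AFQT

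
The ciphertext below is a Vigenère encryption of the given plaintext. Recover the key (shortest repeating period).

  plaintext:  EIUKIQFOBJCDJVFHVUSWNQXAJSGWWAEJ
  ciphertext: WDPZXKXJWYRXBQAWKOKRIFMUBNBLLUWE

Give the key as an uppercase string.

  i= 0: W-E = 18 → S
  i= 1: D-I = 21 → V
  i= 2: P-U = 21 → V
  i= 3: Z-K = 15 → P
  i= 4: X-I = 15 → P
  i= 5: K-Q = 20 → U
  i= 6: X-F = 18 → S
  i= 7: J-O = 21 → V
  i= 8: W-B = 21 → V
  i= 9: Y-J = 15 → P
  i=10: R-C = 15 → P
  i=11: X-D = 20 → U
  i=12: B-J = 18 → S
  i=13: Q-V = 21 → V
  i=14: A-F = 21 → V
  i=15: W-H = 15 → P
  i=16: K-V = 15 → P
  i=17: O-U = 20 → U
  i=18: K-S = 18 → S
  i=19: R-W = 21 → V
  i=20: I-N = 21 → V
  i=21: F-Q = 15 → P
  i=22: M-X = 15 → P
  i=23: U-A = 20 → U
  i=24: B-J = 18 → S
  i=25: N-S = 21 → V
  i=26: B-G = 21 → V
  i=27: L-W = 15 → P
  i=28: L-W = 15 → P
  i=29: U-A = 20 → U
  i=30: W-E = 18 → S
  i=31: E-J = 21 → V
  shifts repeat with period 6: SVVPPU

SVVPPU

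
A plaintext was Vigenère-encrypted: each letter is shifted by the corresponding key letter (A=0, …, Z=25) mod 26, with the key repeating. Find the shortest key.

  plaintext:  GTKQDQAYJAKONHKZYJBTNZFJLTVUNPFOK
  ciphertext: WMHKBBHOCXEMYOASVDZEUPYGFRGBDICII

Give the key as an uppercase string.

QTXUYLH

  i= 0: W-G = 16 → Q
  i= 1: M-T = 19 → T
  i= 2: H-K = 23 → X
  i= 3: K-Q = 20 → U
  i= 4: B-D = 24 → Y
  i= 5: B-Q = 11 → L
  i= 6: H-A =  7 → H
  i= 7: O-Y = 16 → Q
  i= 8: C-J = 19 → T
  i= 9: X-A = 23 → X
  i=10: E-K = 20 → U
  i=11: M-O = 24 → Y
  i=12: Y-N = 11 → L
  i=13: O-H =  7 → H
  i=14: A-K = 16 → Q
  i=15: S-Z = 19 → T
  i=16: V-Y = 23 → X
  i=17: D-J = 20 → U
  i=18: Z-B = 24 → Y
  i=19: E-T = 11 → L
  i=20: U-N =  7 → H
  i=21: P-Z = 16 → Q
  i=22: Y-F = 19 → T
  i=23: G-J = 23 → X
  i=24: F-L = 20 → U
  i=25: R-T = 24 → Y
  i=26: G-V = 11 → L
  i=27: B-U =  7 → H
  i=28: D-N = 16 → Q
  i=29: I-P = 19 → T
  i=30: C-F = 23 → X
  i=31: I-O = 20 → U
  i=32: I-K = 24 → Y
  shifts repeat with period 7: QTXUYLH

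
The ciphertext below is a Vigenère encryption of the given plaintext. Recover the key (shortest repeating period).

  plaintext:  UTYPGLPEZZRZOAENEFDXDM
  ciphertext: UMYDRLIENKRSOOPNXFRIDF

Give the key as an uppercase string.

  i= 0: U-U =  0 → A
  i= 1: M-T = 19 → T
  i= 2: Y-Y =  0 → A
  i= 3: D-P = 14 → O
  i= 4: R-G = 11 → L
  i= 5: L-L =  0 → A
  i= 6: I-P = 19 → T
  i= 7: E-E =  0 → A
  i= 8: N-Z = 14 → O
  i= 9: K-Z = 11 → L
  i=10: R-R =  0 → A
  i=11: S-Z = 19 → T
  i=12: O-O =  0 → A
  i=13: O-A = 14 → O
  i=14: P-E = 11 → L
  i=15: N-N =  0 → A
  i=16: X-E = 19 → T
  i=17: F-F =  0 → A
  i=18: R-D = 14 → O
  i=19: I-X = 11 → L
  i=20: D-D =  0 → A
  i=21: F-M = 19 → T
  shifts repeat with period 5: ATAOL

ATAOL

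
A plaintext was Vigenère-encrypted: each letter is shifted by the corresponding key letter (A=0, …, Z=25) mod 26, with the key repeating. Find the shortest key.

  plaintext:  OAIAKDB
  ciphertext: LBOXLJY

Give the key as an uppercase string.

XBG

  i= 0: L-O = 23 → X
  i= 1: B-A =  1 → B
  i= 2: O-I =  6 → G
  i= 3: X-A = 23 → X
  i= 4: L-K =  1 → B
  i= 5: J-D =  6 → G
  i= 6: Y-B = 23 → X
  shifts repeat with period 3: XBG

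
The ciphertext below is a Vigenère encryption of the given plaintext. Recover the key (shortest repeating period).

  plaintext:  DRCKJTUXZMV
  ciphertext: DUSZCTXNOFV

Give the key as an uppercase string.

ADQPT

  i= 0: D-D =  0 → A
  i= 1: U-R =  3 → D
  i= 2: S-C = 16 → Q
  i= 3: Z-K = 15 → P
  i= 4: C-J = 19 → T
  i= 5: T-T =  0 → A
  i= 6: X-U =  3 → D
  i= 7: N-X = 16 → Q
  i= 8: O-Z = 15 → P
  i= 9: F-M = 19 → T
  i=10: V-V =  0 → A
  shifts repeat with period 5: ADQPT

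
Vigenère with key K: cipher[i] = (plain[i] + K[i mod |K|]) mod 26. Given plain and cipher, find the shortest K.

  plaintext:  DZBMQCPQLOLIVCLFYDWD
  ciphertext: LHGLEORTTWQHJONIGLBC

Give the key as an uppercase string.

IIFZOMCD

  i= 0: L-D =  8 → I
  i= 1: H-Z =  8 → I
  i= 2: G-B =  5 → F
  i= 3: L-M = 25 → Z
  i= 4: E-Q = 14 → O
  i= 5: O-C = 12 → M
  i= 6: R-P =  2 → C
  i= 7: T-Q =  3 → D
  i= 8: T-L =  8 → I
  i= 9: W-O =  8 → I
  i=10: Q-L =  5 → F
  i=11: H-I = 25 → Z
  i=12: J-V = 14 → O
  i=13: O-C = 12 → M
  i=14: N-L =  2 → C
  i=15: I-F =  3 → D
  i=16: G-Y =  8 → I
  i=17: L-D =  8 → I
  i=18: B-W =  5 → F
  i=19: C-D = 25 → Z
  shifts repeat with period 8: IIFZOMCD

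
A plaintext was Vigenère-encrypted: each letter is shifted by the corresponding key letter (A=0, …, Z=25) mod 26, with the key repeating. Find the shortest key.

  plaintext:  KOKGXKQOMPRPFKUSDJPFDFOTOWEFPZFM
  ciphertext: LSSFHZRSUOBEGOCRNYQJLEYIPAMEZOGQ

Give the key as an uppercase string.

BEIZKP

  i= 0: L-K =  1 → B
  i= 1: S-O =  4 → E
  i= 2: S-K =  8 → I
  i= 3: F-G = 25 → Z
  i= 4: H-X = 10 → K
  i= 5: Z-K = 15 → P
  i= 6: R-Q =  1 → B
  i= 7: S-O =  4 → E
  i= 8: U-M =  8 → I
  i= 9: O-P = 25 → Z
  i=10: B-R = 10 → K
  i=11: E-P = 15 → P
  i=12: G-F =  1 → B
  i=13: O-K =  4 → E
  i=14: C-U =  8 → I
  i=15: R-S = 25 → Z
  i=16: N-D = 10 → K
  i=17: Y-J = 15 → P
  i=18: Q-P =  1 → B
  i=19: J-F =  4 → E
  i=20: L-D =  8 → I
  i=21: E-F = 25 → Z
  i=22: Y-O = 10 → K
  i=23: I-T = 15 → P
  i=24: P-O =  1 → B
  i=25: A-W =  4 → E
  i=26: M-E =  8 → I
  i=27: E-F = 25 → Z
  i=28: Z-P = 10 → K
  i=29: O-Z = 15 → P
  i=30: G-F =  1 → B
  i=31: Q-M =  4 → E
  shifts repeat with period 6: BEIZKP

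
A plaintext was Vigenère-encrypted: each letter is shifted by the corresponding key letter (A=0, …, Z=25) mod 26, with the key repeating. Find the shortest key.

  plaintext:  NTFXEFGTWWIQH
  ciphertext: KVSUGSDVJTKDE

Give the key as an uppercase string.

XCN

  i= 0: K-N = 23 → X
  i= 1: V-T =  2 → C
  i= 2: S-F = 13 → N
  i= 3: U-X = 23 → X
  i= 4: G-E =  2 → C
  i= 5: S-F = 13 → N
  i= 6: D-G = 23 → X
  i= 7: V-T =  2 → C
  i= 8: J-W = 13 → N
  i= 9: T-W = 23 → X
  i=10: K-I =  2 → C
  i=11: D-Q = 13 → N
  i=12: E-H = 23 → X
  shifts repeat with period 3: XCN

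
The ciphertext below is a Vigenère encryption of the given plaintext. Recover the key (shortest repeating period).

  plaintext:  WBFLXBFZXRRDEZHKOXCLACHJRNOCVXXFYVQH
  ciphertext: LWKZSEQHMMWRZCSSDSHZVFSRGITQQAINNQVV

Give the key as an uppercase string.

  i= 0: L-W = 15 → P
  i= 1: W-B = 21 → V
  i= 2: K-F =  5 → F
  i= 3: Z-L = 14 → O
  i= 4: S-X = 21 → V
  i= 5: E-B =  3 → D
  i= 6: Q-F = 11 → L
  i= 7: H-Z =  8 → I
  i= 8: M-X = 15 → P
  i= 9: M-R = 21 → V
  i=10: W-R =  5 → F
  i=11: R-D = 14 → O
  i=12: Z-E = 21 → V
  i=13: C-Z =  3 → D
  i=14: S-H = 11 → L
  i=15: S-K =  8 → I
  i=16: D-O = 15 → P
  i=17: S-X = 21 → V
  i=18: H-C =  5 → F
  i=19: Z-L = 14 → O
  i=20: V-A = 21 → V
  i=21: F-C =  3 → D
  i=22: S-H = 11 → L
  i=23: R-J =  8 → I
  i=24: G-R = 15 → P
  i=25: I-N = 21 → V
  i=26: T-O =  5 → F
  i=27: Q-C = 14 → O
  i=28: Q-V = 21 → V
  i=29: A-X =  3 → D
  i=30: I-X = 11 → L
  i=31: N-F =  8 → I
  i=32: N-Y = 15 → P
  i=33: Q-V = 21 → V
  i=34: V-Q =  5 → F
  i=35: V-H = 14 → O
  shifts repeat with period 8: PVFOVDLI

PVFOVDLI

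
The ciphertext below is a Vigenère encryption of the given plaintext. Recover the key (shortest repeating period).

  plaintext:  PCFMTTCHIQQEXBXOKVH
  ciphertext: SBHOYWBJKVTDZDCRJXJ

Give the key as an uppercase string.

DZCCF

  i= 0: S-P =  3 → D
  i= 1: B-C = 25 → Z
  i= 2: H-F =  2 → C
  i= 3: O-M =  2 → C
  i= 4: Y-T =  5 → F
  i= 5: W-T =  3 → D
  i= 6: B-C = 25 → Z
  i= 7: J-H =  2 → C
  i= 8: K-I =  2 → C
  i= 9: V-Q =  5 → F
  i=10: T-Q =  3 → D
  i=11: D-E = 25 → Z
  i=12: Z-X =  2 → C
  i=13: D-B =  2 → C
  i=14: C-X =  5 → F
  i=15: R-O =  3 → D
  i=16: J-K = 25 → Z
  i=17: X-V =  2 → C
  i=18: J-H =  2 → C
  shifts repeat with period 5: DZCCF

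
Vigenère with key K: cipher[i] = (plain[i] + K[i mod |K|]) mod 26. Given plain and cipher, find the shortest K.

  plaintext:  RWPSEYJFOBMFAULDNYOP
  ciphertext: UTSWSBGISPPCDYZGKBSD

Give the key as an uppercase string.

  i= 0: U-R =  3 → D
  i= 1: T-W = 23 → X
  i= 2: S-P =  3 → D
  i= 3: W-S =  4 → E
  i= 4: S-E = 14 → O
  i= 5: B-Y =  3 → D
  i= 6: G-J = 23 → X
  i= 7: I-F =  3 → D
  i= 8: S-O =  4 → E
  i= 9: P-B = 14 → O
  i=10: P-M =  3 → D
  i=11: C-F = 23 → X
  i=12: D-A =  3 → D
  i=13: Y-U =  4 → E
  i=14: Z-L = 14 → O
  i=15: G-D =  3 → D
  i=16: K-N = 23 → X
  i=17: B-Y =  3 → D
  i=18: S-O =  4 → E
  i=19: D-P = 14 → O
  shifts repeat with period 5: DXDEO

DXDEO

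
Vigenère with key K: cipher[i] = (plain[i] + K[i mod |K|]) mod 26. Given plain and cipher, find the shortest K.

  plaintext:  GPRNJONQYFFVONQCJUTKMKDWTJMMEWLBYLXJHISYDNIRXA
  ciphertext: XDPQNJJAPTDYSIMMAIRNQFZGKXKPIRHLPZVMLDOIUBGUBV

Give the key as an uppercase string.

ROYDEVWK

  i= 0: X-G = 17 → R
  i= 1: D-P = 14 → O
  i= 2: P-R = 24 → Y
  i= 3: Q-N =  3 → D
  i= 4: N-J =  4 → E
  i= 5: J-O = 21 → V
  i= 6: J-N = 22 → W
  i= 7: A-Q = 10 → K
  i= 8: P-Y = 17 → R
  i= 9: T-F = 14 → O
  i=10: D-F = 24 → Y
  i=11: Y-V =  3 → D
  i=12: S-O =  4 → E
  i=13: I-N = 21 → V
  i=14: M-Q = 22 → W
  i=15: M-C = 10 → K
  i=16: A-J = 17 → R
  i=17: I-U = 14 → O
  i=18: R-T = 24 → Y
  i=19: N-K =  3 → D
  i=20: Q-M =  4 → E
  i=21: F-K = 21 → V
  i=22: Z-D = 22 → W
  i=23: G-W = 10 → K
  i=24: K-T = 17 → R
  i=25: X-J = 14 → O
  i=26: K-M = 24 → Y
  i=27: P-M =  3 → D
  i=28: I-E =  4 → E
  i=29: R-W = 21 → V
  i=30: H-L = 22 → W
  i=31: L-B = 10 → K
  i=32: P-Y = 17 → R
  i=33: Z-L = 14 → O
  i=34: V-X = 24 → Y
  i=35: M-J =  3 → D
  i=36: L-H =  4 → E
  i=37: D-I = 21 → V
  i=38: O-S = 22 → W
  i=39: I-Y = 10 → K
  i=40: U-D = 17 → R
  i=41: B-N = 14 → O
  i=42: G-I = 24 → Y
  i=43: U-R =  3 → D
  i=44: B-X =  4 → E
  i=45: V-A = 21 → V
  shifts repeat with period 8: ROYDEVWK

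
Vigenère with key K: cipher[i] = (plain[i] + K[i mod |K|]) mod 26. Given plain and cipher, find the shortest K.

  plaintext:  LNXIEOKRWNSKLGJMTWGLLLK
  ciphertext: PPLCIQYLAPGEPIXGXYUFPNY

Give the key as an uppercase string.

  i= 0: P-L =  4 → E
  i= 1: P-N =  2 → C
  i= 2: L-X = 14 → O
  i= 3: C-I = 20 → U
  i= 4: I-E =  4 → E
  i= 5: Q-O =  2 → C
  i= 6: Y-K = 14 → O
  i= 7: L-R = 20 → U
  i= 8: A-W =  4 → E
  i= 9: P-N =  2 → C
  i=10: G-S = 14 → O
  i=11: E-K = 20 → U
  i=12: P-L =  4 → E
  i=13: I-G =  2 → C
  i=14: X-J = 14 → O
  i=15: G-M = 20 → U
  i=16: X-T =  4 → E
  i=17: Y-W =  2 → C
  i=18: U-G = 14 → O
  i=19: F-L = 20 → U
  i=20: P-L =  4 → E
  i=21: N-L =  2 → C
  i=22: Y-K = 14 → O
  shifts repeat with period 4: ECOU

ECOU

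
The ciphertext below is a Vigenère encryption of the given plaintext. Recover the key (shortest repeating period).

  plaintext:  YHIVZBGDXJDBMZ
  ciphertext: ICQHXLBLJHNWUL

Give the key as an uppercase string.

KVIMY

  i= 0: I-Y = 10 → K
  i= 1: C-H = 21 → V
  i= 2: Q-I =  8 → I
  i= 3: H-V = 12 → M
  i= 4: X-Z = 24 → Y
  i= 5: L-B = 10 → K
  i= 6: B-G = 21 → V
  i= 7: L-D =  8 → I
  i= 8: J-X = 12 → M
  i= 9: H-J = 24 → Y
  i=10: N-D = 10 → K
  i=11: W-B = 21 → V
  i=12: U-M =  8 → I
  i=13: L-Z = 12 → M
  shifts repeat with period 5: KVIMY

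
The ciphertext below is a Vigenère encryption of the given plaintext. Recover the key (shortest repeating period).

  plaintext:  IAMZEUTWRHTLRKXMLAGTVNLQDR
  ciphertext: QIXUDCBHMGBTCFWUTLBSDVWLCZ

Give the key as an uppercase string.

IILVZ

  i= 0: Q-I =  8 → I
  i= 1: I-A =  8 → I
  i= 2: X-M = 11 → L
  i= 3: U-Z = 21 → V
  i= 4: D-E = 25 → Z
  i= 5: C-U =  8 → I
  i= 6: B-T =  8 → I
  i= 7: H-W = 11 → L
  i= 8: M-R = 21 → V
  i= 9: G-H = 25 → Z
  i=10: B-T =  8 → I
  i=11: T-L =  8 → I
  i=12: C-R = 11 → L
  i=13: F-K = 21 → V
  i=14: W-X = 25 → Z
  i=15: U-M =  8 → I
  i=16: T-L =  8 → I
  i=17: L-A = 11 → L
  i=18: B-G = 21 → V
  i=19: S-T = 25 → Z
  i=20: D-V =  8 → I
  i=21: V-N =  8 → I
  i=22: W-L = 11 → L
  i=23: L-Q = 21 → V
  i=24: C-D = 25 → Z
  i=25: Z-R =  8 → I
  shifts repeat with period 5: IILVZ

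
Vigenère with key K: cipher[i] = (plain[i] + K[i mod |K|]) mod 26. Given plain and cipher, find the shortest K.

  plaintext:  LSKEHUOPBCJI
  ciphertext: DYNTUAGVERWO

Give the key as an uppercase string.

  i= 0: D-L = 18 → S
  i= 1: Y-S =  6 → G
  i= 2: N-K =  3 → D
  i= 3: T-E = 15 → P
  i= 4: U-H = 13 → N
  i= 5: A-U =  6 → G
  i= 6: G-O = 18 → S
  i= 7: V-P =  6 → G
  i= 8: E-B =  3 → D
  i= 9: R-C = 15 → P
  i=10: W-J = 13 → N
  i=11: O-I =  6 → G
  shifts repeat with period 6: SGDPNG

SGDPNG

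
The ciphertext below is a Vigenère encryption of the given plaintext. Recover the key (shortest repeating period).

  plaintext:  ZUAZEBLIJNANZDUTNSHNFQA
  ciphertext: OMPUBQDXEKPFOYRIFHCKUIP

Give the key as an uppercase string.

  i= 0: O-Z = 15 → P
  i= 1: M-U = 18 → S
  i= 2: P-A = 15 → P
  i= 3: U-Z = 21 → V
  i= 4: B-E = 23 → X
  i= 5: Q-B = 15 → P
  i= 6: D-L = 18 → S
  i= 7: X-I = 15 → P
  i= 8: E-J = 21 → V
  i= 9: K-N = 23 → X
  i=10: P-A = 15 → P
  i=11: F-N = 18 → S
  i=12: O-Z = 15 → P
  i=13: Y-D = 21 → V
  i=14: R-U = 23 → X
  i=15: I-T = 15 → P
  i=16: F-N = 18 → S
  i=17: H-S = 15 → P
  i=18: C-H = 21 → V
  i=19: K-N = 23 → X
  i=20: U-F = 15 → P
  i=21: I-Q = 18 → S
  i=22: P-A = 15 → P
  shifts repeat with period 5: PSPVX

PSPVX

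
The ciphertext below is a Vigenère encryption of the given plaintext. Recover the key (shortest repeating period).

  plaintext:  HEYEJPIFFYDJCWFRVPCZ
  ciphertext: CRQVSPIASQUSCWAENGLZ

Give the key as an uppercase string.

  i= 0: C-H = 21 → V
  i= 1: R-E = 13 → N
  i= 2: Q-Y = 18 → S
  i= 3: V-E = 17 → R
  i= 4: S-J =  9 → J
  i= 5: P-P =  0 → A
  i= 6: I-I =  0 → A
  i= 7: A-F = 21 → V
  i= 8: S-F = 13 → N
  i= 9: Q-Y = 18 → S
  i=10: U-D = 17 → R
  i=11: S-J =  9 → J
  i=12: C-C =  0 → A
  i=13: W-W =  0 → A
  i=14: A-F = 21 → V
  i=15: E-R = 13 → N
  i=16: N-V = 18 → S
  i=17: G-P = 17 → R
  i=18: L-C =  9 → J
  i=19: Z-Z =  0 → A
  shifts repeat with period 7: VNSRJAA

VNSRJAA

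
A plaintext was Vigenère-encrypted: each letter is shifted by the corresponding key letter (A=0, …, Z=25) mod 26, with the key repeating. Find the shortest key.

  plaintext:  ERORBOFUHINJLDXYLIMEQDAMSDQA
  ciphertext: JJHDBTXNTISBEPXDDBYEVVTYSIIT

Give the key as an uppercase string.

  i= 0: J-E =  5 → F
  i= 1: J-R = 18 → S
  i= 2: H-O = 19 → T
  i= 3: D-R = 12 → M
  i= 4: B-B =  0 → A
  i= 5: T-O =  5 → F
  i= 6: X-F = 18 → S
  i= 7: N-U = 19 → T
  i= 8: T-H = 12 → M
  i= 9: I-I =  0 → A
  i=10: S-N =  5 → F
  i=11: B-J = 18 → S
  i=12: E-L = 19 → T
  i=13: P-D = 12 → M
  i=14: X-X =  0 → A
  i=15: D-Y =  5 → F
  i=16: D-L = 18 → S
  i=17: B-I = 19 → T
  i=18: Y-M = 12 → M
  i=19: E-E =  0 → A
  i=20: V-Q =  5 → F
  i=21: V-D = 18 → S
  i=22: T-A = 19 → T
  i=23: Y-M = 12 → M
  i=24: S-S =  0 → A
  i=25: I-D =  5 → F
  i=26: I-Q = 18 → S
  i=27: T-A = 19 → T
  shifts repeat with period 5: FSTMA

FSTMA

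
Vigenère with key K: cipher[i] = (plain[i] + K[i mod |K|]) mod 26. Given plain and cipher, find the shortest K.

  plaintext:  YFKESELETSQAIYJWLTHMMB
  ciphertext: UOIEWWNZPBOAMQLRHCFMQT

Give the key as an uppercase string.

  i= 0: U-Y = 22 → W
  i= 1: O-F =  9 → J
  i= 2: I-K = 24 → Y
  i= 3: E-E =  0 → A
  i= 4: W-S =  4 → E
  i= 5: W-E = 18 → S
  i= 6: N-L =  2 → C
  i= 7: Z-E = 21 → V
  i= 8: P-T = 22 → W
  i= 9: B-S =  9 → J
  i=10: O-Q = 24 → Y
  i=11: A-A =  0 → A
  i=12: M-I =  4 → E
  i=13: Q-Y = 18 → S
  i=14: L-J =  2 → C
  i=15: R-W = 21 → V
  i=16: H-L = 22 → W
  i=17: C-T =  9 → J
  i=18: F-H = 24 → Y
  i=19: M-M =  0 → A
  i=20: Q-M =  4 → E
  i=21: T-B = 18 → S
  shifts repeat with period 8: WJYAESCV

WJYAESCV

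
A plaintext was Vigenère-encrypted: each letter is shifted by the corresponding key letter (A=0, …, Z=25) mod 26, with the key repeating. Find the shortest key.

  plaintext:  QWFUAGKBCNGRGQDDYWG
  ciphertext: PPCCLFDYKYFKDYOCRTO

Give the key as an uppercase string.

  i= 0: P-Q = 25 → Z
  i= 1: P-W = 19 → T
  i= 2: C-F = 23 → X
  i= 3: C-U =  8 → I
  i= 4: L-A = 11 → L
  i= 5: F-G = 25 → Z
  i= 6: D-K = 19 → T
  i= 7: Y-B = 23 → X
  i= 8: K-C =  8 → I
  i= 9: Y-N = 11 → L
  i=10: F-G = 25 → Z
  i=11: K-R = 19 → T
  i=12: D-G = 23 → X
  i=13: Y-Q =  8 → I
  i=14: O-D = 11 → L
  i=15: C-D = 25 → Z
  i=16: R-Y = 19 → T
  i=17: T-W = 23 → X
  i=18: O-G =  8 → I
  shifts repeat with period 5: ZTXIL

ZTXIL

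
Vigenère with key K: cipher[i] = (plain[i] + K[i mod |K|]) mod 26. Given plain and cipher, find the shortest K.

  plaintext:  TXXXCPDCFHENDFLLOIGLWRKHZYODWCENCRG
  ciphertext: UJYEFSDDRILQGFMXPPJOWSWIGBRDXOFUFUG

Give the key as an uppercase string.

  i= 0: U-T =  1 → B
  i= 1: J-X = 12 → M
  i= 2: Y-X =  1 → B
  i= 3: E-X =  7 → H
  i= 4: F-C =  3 → D
  i= 5: S-P =  3 → D
  i= 6: D-D =  0 → A
  i= 7: D-C =  1 → B
  i= 8: R-F = 12 → M
  i= 9: I-H =  1 → B
  i=10: L-E =  7 → H
  i=11: Q-N =  3 → D
  i=12: G-D =  3 → D
  i=13: F-F =  0 → A
  i=14: M-L =  1 → B
  i=15: X-L = 12 → M
  i=16: P-O =  1 → B
  i=17: P-I =  7 → H
  i=18: J-G =  3 → D
  i=19: O-L =  3 → D
  i=20: W-W =  0 → A
  i=21: S-R =  1 → B
  i=22: W-K = 12 → M
  i=23: I-H =  1 → B
  i=24: G-Z =  7 → H
  i=25: B-Y =  3 → D
  i=26: R-O =  3 → D
  i=27: D-D =  0 → A
  i=28: X-W =  1 → B
  i=29: O-C = 12 → M
  i=30: F-E =  1 → B
  i=31: U-N =  7 → H
  i=32: F-C =  3 → D
  i=33: U-R =  3 → D
  i=34: G-G =  0 → A
  shifts repeat with period 7: BMBHDDA

BMBHDDA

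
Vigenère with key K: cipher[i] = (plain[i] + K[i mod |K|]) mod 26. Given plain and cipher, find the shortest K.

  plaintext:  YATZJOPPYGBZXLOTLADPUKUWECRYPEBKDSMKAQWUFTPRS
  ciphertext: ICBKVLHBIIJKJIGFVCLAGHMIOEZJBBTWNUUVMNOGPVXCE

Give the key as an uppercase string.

KCILMXSM

  i= 0: I-Y = 10 → K
  i= 1: C-A =  2 → C
  i= 2: B-T =  8 → I
  i= 3: K-Z = 11 → L
  i= 4: V-J = 12 → M
  i= 5: L-O = 23 → X
  i= 6: H-P = 18 → S
  i= 7: B-P = 12 → M
  i= 8: I-Y = 10 → K
  i= 9: I-G =  2 → C
  i=10: J-B =  8 → I
  i=11: K-Z = 11 → L
  i=12: J-X = 12 → M
  i=13: I-L = 23 → X
  i=14: G-O = 18 → S
  i=15: F-T = 12 → M
  i=16: V-L = 10 → K
  i=17: C-A =  2 → C
  i=18: L-D =  8 → I
  i=19: A-P = 11 → L
  i=20: G-U = 12 → M
  i=21: H-K = 23 → X
  i=22: M-U = 18 → S
  i=23: I-W = 12 → M
  i=24: O-E = 10 → K
  i=25: E-C =  2 → C
  i=26: Z-R =  8 → I
  i=27: J-Y = 11 → L
  i=28: B-P = 12 → M
  i=29: B-E = 23 → X
  i=30: T-B = 18 → S
  i=31: W-K = 12 → M
  i=32: N-D = 10 → K
  i=33: U-S =  2 → C
  i=34: U-M =  8 → I
  i=35: V-K = 11 → L
  i=36: M-A = 12 → M
  i=37: N-Q = 23 → X
  i=38: O-W = 18 → S
  i=39: G-U = 12 → M
  i=40: P-F = 10 → K
  i=41: V-T =  2 → C
  i=42: X-P =  8 → I
  i=43: C-R = 11 → L
  i=44: E-S = 12 → M
  shifts repeat with period 8: KCILMXSM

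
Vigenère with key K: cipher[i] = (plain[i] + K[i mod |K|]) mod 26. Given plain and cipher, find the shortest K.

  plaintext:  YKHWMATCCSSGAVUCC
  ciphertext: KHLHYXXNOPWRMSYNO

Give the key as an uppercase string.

MXEL

  i= 0: K-Y = 12 → M
  i= 1: H-K = 23 → X
  i= 2: L-H =  4 → E
  i= 3: H-W = 11 → L
  i= 4: Y-M = 12 → M
  i= 5: X-A = 23 → X
  i= 6: X-T =  4 → E
  i= 7: N-C = 11 → L
  i= 8: O-C = 12 → M
  i= 9: P-S = 23 → X
  i=10: W-S =  4 → E
  i=11: R-G = 11 → L
  i=12: M-A = 12 → M
  i=13: S-V = 23 → X
  i=14: Y-U =  4 → E
  i=15: N-C = 11 → L
  i=16: O-C = 12 → M
  shifts repeat with period 4: MXEL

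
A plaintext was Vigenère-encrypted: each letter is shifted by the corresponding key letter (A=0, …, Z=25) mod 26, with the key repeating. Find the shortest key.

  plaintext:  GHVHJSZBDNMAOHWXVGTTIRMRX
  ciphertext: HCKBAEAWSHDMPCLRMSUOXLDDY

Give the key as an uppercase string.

BVPURM

  i= 0: H-G =  1 → B
  i= 1: C-H = 21 → V
  i= 2: K-V = 15 → P
  i= 3: B-H = 20 → U
  i= 4: A-J = 17 → R
  i= 5: E-S = 12 → M
  i= 6: A-Z =  1 → B
  i= 7: W-B = 21 → V
  i= 8: S-D = 15 → P
  i= 9: H-N = 20 → U
  i=10: D-M = 17 → R
  i=11: M-A = 12 → M
  i=12: P-O =  1 → B
  i=13: C-H = 21 → V
  i=14: L-W = 15 → P
  i=15: R-X = 20 → U
  i=16: M-V = 17 → R
  i=17: S-G = 12 → M
  i=18: U-T =  1 → B
  i=19: O-T = 21 → V
  i=20: X-I = 15 → P
  i=21: L-R = 20 → U
  i=22: D-M = 17 → R
  i=23: D-R = 12 → M
  i=24: Y-X =  1 → B
  shifts repeat with period 6: BVPURM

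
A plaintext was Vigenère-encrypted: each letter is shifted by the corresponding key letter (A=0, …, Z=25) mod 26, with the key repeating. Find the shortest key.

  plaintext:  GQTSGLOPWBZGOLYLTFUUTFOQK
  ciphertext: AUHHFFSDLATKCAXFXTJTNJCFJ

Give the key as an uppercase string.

  i= 0: A-G = 20 → U
  i= 1: U-Q =  4 → E
  i= 2: H-T = 14 → O
  i= 3: H-S = 15 → P
  i= 4: F-G = 25 → Z
  i= 5: F-L = 20 → U
  i= 6: S-O =  4 → E
  i= 7: D-P = 14 → O
  i= 8: L-W = 15 → P
  i= 9: A-B = 25 → Z
  i=10: T-Z = 20 → U
  i=11: K-G =  4 → E
  i=12: C-O = 14 → O
  i=13: A-L = 15 → P
  i=14: X-Y = 25 → Z
  i=15: F-L = 20 → U
  i=16: X-T =  4 → E
  i=17: T-F = 14 → O
  i=18: J-U = 15 → P
  i=19: T-U = 25 → Z
  i=20: N-T = 20 → U
  i=21: J-F =  4 → E
  i=22: C-O = 14 → O
  i=23: F-Q = 15 → P
  i=24: J-K = 25 → Z
  shifts repeat with period 5: UEOPZ

UEOPZ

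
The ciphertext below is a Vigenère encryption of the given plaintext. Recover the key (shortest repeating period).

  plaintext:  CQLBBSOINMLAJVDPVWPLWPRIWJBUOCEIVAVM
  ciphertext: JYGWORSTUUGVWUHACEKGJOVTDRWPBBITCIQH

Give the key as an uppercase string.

HIVVNZEL

  i= 0: J-C =  7 → H
  i= 1: Y-Q =  8 → I
  i= 2: G-L = 21 → V
  i= 3: W-B = 21 → V
  i= 4: O-B = 13 → N
  i= 5: R-S = 25 → Z
  i= 6: S-O =  4 → E
  i= 7: T-I = 11 → L
  i= 8: U-N =  7 → H
  i= 9: U-M =  8 → I
  i=10: G-L = 21 → V
  i=11: V-A = 21 → V
  i=12: W-J = 13 → N
  i=13: U-V = 25 → Z
  i=14: H-D =  4 → E
  i=15: A-P = 11 → L
  i=16: C-V =  7 → H
  i=17: E-W =  8 → I
  i=18: K-P = 21 → V
  i=19: G-L = 21 → V
  i=20: J-W = 13 → N
  i=21: O-P = 25 → Z
  i=22: V-R =  4 → E
  i=23: T-I = 11 → L
  i=24: D-W =  7 → H
  i=25: R-J =  8 → I
  i=26: W-B = 21 → V
  i=27: P-U = 21 → V
  i=28: B-O = 13 → N
  i=29: B-C = 25 → Z
  i=30: I-E =  4 → E
  i=31: T-I = 11 → L
  i=32: C-V =  7 → H
  i=33: I-A =  8 → I
  i=34: Q-V = 21 → V
  i=35: H-M = 21 → V
  shifts repeat with period 8: HIVVNZEL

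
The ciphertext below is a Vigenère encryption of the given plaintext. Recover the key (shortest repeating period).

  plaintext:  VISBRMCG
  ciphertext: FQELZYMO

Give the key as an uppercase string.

KIM

  i= 0: F-V = 10 → K
  i= 1: Q-I =  8 → I
  i= 2: E-S = 12 → M
  i= 3: L-B = 10 → K
  i= 4: Z-R =  8 → I
  i= 5: Y-M = 12 → M
  i= 6: M-C = 10 → K
  i= 7: O-G =  8 → I
  shifts repeat with period 3: KIM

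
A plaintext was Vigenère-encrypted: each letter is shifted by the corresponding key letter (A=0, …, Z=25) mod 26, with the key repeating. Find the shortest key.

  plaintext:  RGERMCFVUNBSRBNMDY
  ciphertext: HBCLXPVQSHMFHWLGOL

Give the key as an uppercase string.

QVYULN

  i= 0: H-R = 16 → Q
  i= 1: B-G = 21 → V
  i= 2: C-E = 24 → Y
  i= 3: L-R = 20 → U
  i= 4: X-M = 11 → L
  i= 5: P-C = 13 → N
  i= 6: V-F = 16 → Q
  i= 7: Q-V = 21 → V
  i= 8: S-U = 24 → Y
  i= 9: H-N = 20 → U
  i=10: M-B = 11 → L
  i=11: F-S = 13 → N
  i=12: H-R = 16 → Q
  i=13: W-B = 21 → V
  i=14: L-N = 24 → Y
  i=15: G-M = 20 → U
  i=16: O-D = 11 → L
  i=17: L-Y = 13 → N
  shifts repeat with period 6: QVYULN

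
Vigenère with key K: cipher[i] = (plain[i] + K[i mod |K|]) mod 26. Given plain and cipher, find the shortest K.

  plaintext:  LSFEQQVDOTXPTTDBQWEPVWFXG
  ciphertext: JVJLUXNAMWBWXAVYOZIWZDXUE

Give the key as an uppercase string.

  i= 0: J-L = 24 → Y
  i= 1: V-S =  3 → D
  i= 2: J-F =  4 → E
  i= 3: L-E =  7 → H
  i= 4: U-Q =  4 → E
  i= 5: X-Q =  7 → H
  i= 6: N-V = 18 → S
  i= 7: A-D = 23 → X
  i= 8: M-O = 24 → Y
  i= 9: W-T =  3 → D
  i=10: B-X =  4 → E
  i=11: W-P =  7 → H
  i=12: X-T =  4 → E
  i=13: A-T =  7 → H
  i=14: V-D = 18 → S
  i=15: Y-B = 23 → X
  i=16: O-Q = 24 → Y
  i=17: Z-W =  3 → D
  i=18: I-E =  4 → E
  i=19: W-P =  7 → H
  i=20: Z-V =  4 → E
  i=21: D-W =  7 → H
  i=22: X-F = 18 → S
  i=23: U-X = 23 → X
  i=24: E-G = 24 → Y
  shifts repeat with period 8: YDEHEHSX

YDEHEHSX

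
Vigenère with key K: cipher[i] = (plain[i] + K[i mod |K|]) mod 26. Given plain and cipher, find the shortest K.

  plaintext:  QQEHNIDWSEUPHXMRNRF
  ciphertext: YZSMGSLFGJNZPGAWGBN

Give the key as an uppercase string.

IJOFTK

  i= 0: Y-Q =  8 → I
  i= 1: Z-Q =  9 → J
  i= 2: S-E = 14 → O
  i= 3: M-H =  5 → F
  i= 4: G-N = 19 → T
  i= 5: S-I = 10 → K
  i= 6: L-D =  8 → I
  i= 7: F-W =  9 → J
  i= 8: G-S = 14 → O
  i= 9: J-E =  5 → F
  i=10: N-U = 19 → T
  i=11: Z-P = 10 → K
  i=12: P-H =  8 → I
  i=13: G-X =  9 → J
  i=14: A-M = 14 → O
  i=15: W-R =  5 → F
  i=16: G-N = 19 → T
  i=17: B-R = 10 → K
  i=18: N-F =  8 → I
  shifts repeat with period 6: IJOFTK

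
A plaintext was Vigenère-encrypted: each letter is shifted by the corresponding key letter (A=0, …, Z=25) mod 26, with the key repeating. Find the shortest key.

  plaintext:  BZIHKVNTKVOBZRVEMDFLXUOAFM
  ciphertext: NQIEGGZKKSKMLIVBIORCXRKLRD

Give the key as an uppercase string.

  i= 0: N-B = 12 → M
  i= 1: Q-Z = 17 → R
  i= 2: I-I =  0 → A
  i= 3: E-H = 23 → X
  i= 4: G-K = 22 → W
  i= 5: G-V = 11 → L
  i= 6: Z-N = 12 → M
  i= 7: K-T = 17 → R
  i= 8: K-K =  0 → A
  i= 9: S-V = 23 → X
  i=10: K-O = 22 → W
  i=11: M-B = 11 → L
  i=12: L-Z = 12 → M
  i=13: I-R = 17 → R
  i=14: V-V =  0 → A
  i=15: B-E = 23 → X
  i=16: I-M = 22 → W
  i=17: O-D = 11 → L
  i=18: R-F = 12 → M
  i=19: C-L = 17 → R
  i=20: X-X =  0 → A
  i=21: R-U = 23 → X
  i=22: K-O = 22 → W
  i=23: L-A = 11 → L
  i=24: R-F = 12 → M
  i=25: D-M = 17 → R
  shifts repeat with period 6: MRAXWL

MRAXWL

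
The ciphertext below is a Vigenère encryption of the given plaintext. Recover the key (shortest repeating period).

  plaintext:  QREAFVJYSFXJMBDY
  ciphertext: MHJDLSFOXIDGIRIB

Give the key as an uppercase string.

  i= 0: M-Q = 22 → W
  i= 1: H-R = 16 → Q
  i= 2: J-E =  5 → F
  i= 3: D-A =  3 → D
  i= 4: L-F =  6 → G
  i= 5: S-V = 23 → X
  i= 6: F-J = 22 → W
  i= 7: O-Y = 16 → Q
  i= 8: X-S =  5 → F
  i= 9: I-F =  3 → D
  i=10: D-X =  6 → G
  i=11: G-J = 23 → X
  i=12: I-M = 22 → W
  i=13: R-B = 16 → Q
  i=14: I-D =  5 → F
  i=15: B-Y =  3 → D
  shifts repeat with period 6: WQFDGX

WQFDGX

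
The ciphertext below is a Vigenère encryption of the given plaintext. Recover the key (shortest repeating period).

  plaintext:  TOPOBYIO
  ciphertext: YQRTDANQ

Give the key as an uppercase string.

FCC

  i= 0: Y-T =  5 → F
  i= 1: Q-O =  2 → C
  i= 2: R-P =  2 → C
  i= 3: T-O =  5 → F
  i= 4: D-B =  2 → C
  i= 5: A-Y =  2 → C
  i= 6: N-I =  5 → F
  i= 7: Q-O =  2 → C
  shifts repeat with period 3: FCC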